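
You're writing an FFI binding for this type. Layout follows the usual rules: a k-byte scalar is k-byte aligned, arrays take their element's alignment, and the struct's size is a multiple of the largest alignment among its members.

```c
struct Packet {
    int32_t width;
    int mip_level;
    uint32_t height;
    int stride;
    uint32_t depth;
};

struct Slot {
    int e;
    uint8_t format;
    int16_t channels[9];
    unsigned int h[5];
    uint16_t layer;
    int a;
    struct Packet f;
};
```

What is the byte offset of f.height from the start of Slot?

60

Packet: @0: width [4B, align 4] → 4; @4: mip_level [4B, align 4] → 8; @8: height [4B, align 4] → 12; @12: stride [4B, align 4] → 16; @16: depth [4B, align 4] → 20; size 20, align 4
@0: e [4B, align 4] → 4
@4: format [1B, align 1] → 5
+1 pad (align 2)
@6: channels [18B, align 2] → 24
@24: h [20B, align 4] → 44
@44: layer [2B, align 2] → 46
+2 pad (align 4)
@48: a [4B, align 4] → 52
@52: f [20B, align 4] → 72
within Packet: height at 8
52 + 8 = 60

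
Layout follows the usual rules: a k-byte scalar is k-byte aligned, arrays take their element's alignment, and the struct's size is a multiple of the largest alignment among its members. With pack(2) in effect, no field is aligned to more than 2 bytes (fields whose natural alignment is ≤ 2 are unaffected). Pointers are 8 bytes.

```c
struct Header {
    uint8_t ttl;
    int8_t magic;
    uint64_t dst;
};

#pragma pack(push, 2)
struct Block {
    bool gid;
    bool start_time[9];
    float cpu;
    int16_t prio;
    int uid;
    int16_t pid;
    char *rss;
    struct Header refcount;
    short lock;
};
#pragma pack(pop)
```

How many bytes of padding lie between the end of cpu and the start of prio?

Header: 0..1  ttl  (1B, 1-aligned); 1..2  magic  (1B, 1-aligned); 2..8  -- padding (6B); 8..16  dst  (8B, 8-aligned); sizeof = 16, alignof = 8
0..1  gid  (1B, 1-aligned)
1..10  start_time  (9B, 1-aligned)
10..14  cpu  (4B, 2-aligned)
14..16  prio  (2B, 2-aligned)

0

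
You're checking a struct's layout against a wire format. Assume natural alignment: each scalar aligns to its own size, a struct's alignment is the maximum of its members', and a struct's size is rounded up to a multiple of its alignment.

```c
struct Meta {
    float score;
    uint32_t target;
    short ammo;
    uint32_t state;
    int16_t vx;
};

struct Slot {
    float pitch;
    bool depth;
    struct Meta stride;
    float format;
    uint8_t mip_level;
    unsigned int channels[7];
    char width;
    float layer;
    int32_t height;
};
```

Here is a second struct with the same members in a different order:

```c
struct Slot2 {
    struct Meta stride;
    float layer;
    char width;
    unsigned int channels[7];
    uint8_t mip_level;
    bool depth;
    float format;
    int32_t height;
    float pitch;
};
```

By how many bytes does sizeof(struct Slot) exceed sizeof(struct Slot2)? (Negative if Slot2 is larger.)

4

Meta: 0..4  score  (4B, 4-aligned); 4..8  target  (4B, 4-aligned); 8..10  ammo  (2B, 2-aligned); 10..12  -- padding (2B); 12..16  state  (4B, 4-aligned); 16..18  vx  (2B, 2-aligned); 18..20  -- tail padding (2B); sizeof = 20, alignof = 4
0..4  pitch  (4B, 4-aligned)
4..5  depth  (1B, 1-aligned)
5..8  -- padding (3B)
8..28  stride  (20B, 4-aligned)
28..32  format  (4B, 4-aligned)
32..33  mip_level  (1B, 1-aligned)
33..36  -- padding (3B)
36..64  channels  (28B, 4-aligned)
64..65  width  (1B, 1-aligned)
65..68  -- padding (3B)
68..72  layer  (4B, 4-aligned)
72..76  height  (4B, 4-aligned)
sizeof = 76, alignof = 4
— Slot2 —
0..20  stride  (20B, 4-aligned)
20..24  layer  (4B, 4-aligned)
24..25  width  (1B, 1-aligned)
25..28  -- padding (3B)
28..56  channels  (28B, 4-aligned)
56..57  mip_level  (1B, 1-aligned)
57..58  depth  (1B, 1-aligned)
58..60  -- padding (2B)
60..64  format  (4B, 4-aligned)
64..68  height  (4B, 4-aligned)
68..72  pitch  (4B, 4-aligned)
sizeof = 72, alignof = 4
76 − 72 = 4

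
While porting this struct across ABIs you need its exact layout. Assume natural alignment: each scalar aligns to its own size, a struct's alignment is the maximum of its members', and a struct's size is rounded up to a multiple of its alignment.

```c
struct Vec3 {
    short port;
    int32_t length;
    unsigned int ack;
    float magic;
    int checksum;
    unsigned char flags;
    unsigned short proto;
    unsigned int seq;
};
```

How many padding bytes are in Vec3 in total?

0..2  port  (2B, 2-aligned)
2..4  -- padding (2B)
4..8  length  (4B, 4-aligned)
8..12  ack  (4B, 4-aligned)
12..16  magic  (4B, 4-aligned)
16..20  checksum  (4B, 4-aligned)
20..21  flags  (1B, 1-aligned)
21..22  -- padding (1B)
22..24  proto  (2B, 2-aligned)
24..28  seq  (4B, 4-aligned)
sizeof = 28, alignof = 4
data bytes 25, size 28 → padding 3

3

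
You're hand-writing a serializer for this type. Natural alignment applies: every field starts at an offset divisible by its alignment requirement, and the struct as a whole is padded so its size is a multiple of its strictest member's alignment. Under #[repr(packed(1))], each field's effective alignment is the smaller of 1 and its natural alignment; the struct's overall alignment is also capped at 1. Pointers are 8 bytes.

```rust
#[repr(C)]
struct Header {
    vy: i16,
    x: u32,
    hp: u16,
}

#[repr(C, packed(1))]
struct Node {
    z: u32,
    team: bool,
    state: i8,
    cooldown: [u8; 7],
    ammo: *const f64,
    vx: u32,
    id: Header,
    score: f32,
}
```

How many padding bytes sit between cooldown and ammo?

Header: 0..2  vy  (2B, 2-aligned); 2..4  -- padding (2B); 4..8  x  (4B, 4-aligned); 8..10  hp  (2B, 2-aligned); 10..12  -- tail padding (2B); sizeof = 12, alignof = 4
0..4  z  (4B, 1-aligned)
4..5  team  (1B, 1-aligned)
5..6  state  (1B, 1-aligned)
6..13  cooldown  (7B, 1-aligned)
13..21  ammo  (8B, 1-aligned)

0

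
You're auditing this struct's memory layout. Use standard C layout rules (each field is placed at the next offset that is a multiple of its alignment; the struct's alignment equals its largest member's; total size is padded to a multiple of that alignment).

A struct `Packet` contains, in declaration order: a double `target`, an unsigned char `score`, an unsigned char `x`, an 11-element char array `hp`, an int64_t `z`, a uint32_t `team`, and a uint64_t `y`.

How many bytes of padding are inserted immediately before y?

4

0..8  target  (8B, 8-aligned)
8..9  score  (1B, 1-aligned)
9..10  x  (1B, 1-aligned)
10..21  hp  (11B, 1-aligned)
21..24  -- padding (3B)
24..32  z  (8B, 8-aligned)
32..36  team  (4B, 4-aligned)
36..40  -- padding (4B)
40..48  y  (8B, 8-aligned)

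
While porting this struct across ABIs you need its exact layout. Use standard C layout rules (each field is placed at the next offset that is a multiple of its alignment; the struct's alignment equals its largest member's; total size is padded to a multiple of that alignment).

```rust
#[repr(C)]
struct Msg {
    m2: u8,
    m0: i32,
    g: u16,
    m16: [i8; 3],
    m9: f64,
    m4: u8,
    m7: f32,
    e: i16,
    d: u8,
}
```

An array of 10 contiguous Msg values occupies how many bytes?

@0: m2 [1B, align 1] → 1
+3 pad (align 4)
@4: m0 [4B, align 4] → 8
@8: g [2B, align 2] → 10
@10: m16 [3B, align 1] → 13
+3 pad (align 8)
@16: m9 [8B, align 8] → 24
@24: m4 [1B, align 1] → 25
+3 pad (align 4)
@28: m7 [4B, align 4] → 32
@32: e [2B, align 2] → 34
@34: d [1B, align 1] → 35
+5 tail pad (align 8)
size 40, align 8
array of 10: 10 × 40 = 400

400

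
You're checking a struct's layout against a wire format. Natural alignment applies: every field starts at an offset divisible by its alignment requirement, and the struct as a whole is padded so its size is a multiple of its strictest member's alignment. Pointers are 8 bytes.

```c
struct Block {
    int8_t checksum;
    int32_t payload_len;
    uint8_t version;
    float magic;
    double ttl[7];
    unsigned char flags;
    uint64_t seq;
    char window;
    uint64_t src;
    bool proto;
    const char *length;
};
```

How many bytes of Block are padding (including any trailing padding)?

@0: checksum [1B, align 1] → 1
+3 pad (align 4)
@4: payload_len [4B, align 4] → 8
@8: version [1B, align 1] → 9
+3 pad (align 4)
@12: magic [4B, align 4] → 16
@16: ttl [56B, align 8] → 72
@72: flags [1B, align 1] → 73
+7 pad (align 8)
@80: seq [8B, align 8] → 88
@88: window [1B, align 1] → 89
+7 pad (align 8)
@96: src [8B, align 8] → 104
@104: proto [1B, align 1] → 105
+7 pad (align 8)
@112: length [8B, align 8] → 120
size 120, align 8
data bytes 93, size 120 → padding 27

27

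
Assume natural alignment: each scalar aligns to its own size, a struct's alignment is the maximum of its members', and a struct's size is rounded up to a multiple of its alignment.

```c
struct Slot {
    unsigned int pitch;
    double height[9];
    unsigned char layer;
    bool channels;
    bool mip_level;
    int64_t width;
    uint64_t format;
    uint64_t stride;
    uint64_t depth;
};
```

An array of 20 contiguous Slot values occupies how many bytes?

2400

@0: pitch [4B, align 4] → 4
+4 pad (align 8)
@8: height [72B, align 8] → 80
@80: layer [1B, align 1] → 81
@81: channels [1B, align 1] → 82
@82: mip_level [1B, align 1] → 83
+5 pad (align 8)
@88: width [8B, align 8] → 96
@96: format [8B, align 8] → 104
@104: stride [8B, align 8] → 112
@112: depth [8B, align 8] → 120
size 120, align 8
array of 20: 20 × 120 = 2400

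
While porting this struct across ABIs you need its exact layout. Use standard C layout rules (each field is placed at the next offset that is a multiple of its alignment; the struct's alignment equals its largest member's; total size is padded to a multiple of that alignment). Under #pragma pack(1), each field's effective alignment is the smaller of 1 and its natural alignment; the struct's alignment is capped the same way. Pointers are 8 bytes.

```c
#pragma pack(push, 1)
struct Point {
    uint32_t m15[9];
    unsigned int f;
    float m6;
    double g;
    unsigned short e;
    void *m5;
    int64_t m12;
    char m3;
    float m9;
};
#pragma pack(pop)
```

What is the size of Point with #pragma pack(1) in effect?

0..36  m15  (36B, 1-aligned)
36..40  f  (4B, 1-aligned)
40..44  m6  (4B, 1-aligned)
44..52  g  (8B, 1-aligned)
52..54  e  (2B, 1-aligned)
54..62  m5  (8B, 1-aligned)
62..70  m12  (8B, 1-aligned)
70..71  m3  (1B, 1-aligned)
71..75  m9  (4B, 1-aligned)
sizeof = 75, alignof = 1

75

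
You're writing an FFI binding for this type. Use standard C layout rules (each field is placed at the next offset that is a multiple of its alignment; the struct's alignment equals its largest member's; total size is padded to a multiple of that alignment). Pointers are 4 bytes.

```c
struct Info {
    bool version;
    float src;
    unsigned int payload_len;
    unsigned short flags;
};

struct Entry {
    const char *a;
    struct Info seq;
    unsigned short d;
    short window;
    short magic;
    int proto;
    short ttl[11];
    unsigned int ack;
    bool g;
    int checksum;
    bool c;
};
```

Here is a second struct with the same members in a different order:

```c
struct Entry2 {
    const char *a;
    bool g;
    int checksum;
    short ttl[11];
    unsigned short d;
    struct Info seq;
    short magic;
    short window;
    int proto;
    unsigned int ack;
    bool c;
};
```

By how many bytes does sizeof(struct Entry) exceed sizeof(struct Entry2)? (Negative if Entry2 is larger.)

4

Info: version at 0 (size 1, align 1) → ends 1; pad 3 to align 4 for src; src at 4 (size 4, align 4) → ends 8; payload_len at 8 (size 4, align 4) → ends 12; flags at 12 (size 2, align 2) → ends 14; tail pad 2 to reach multiple of 4; total 16 bytes, alignment 4
a at 0 (size 4, align 4) → ends 4
seq at 4 (size 16, align 4) → ends 20
d at 20 (size 2, align 2) → ends 22
window at 22 (size 2, align 2) → ends 24
magic at 24 (size 2, align 2) → ends 26
pad 2 to align 4 for proto
proto at 28 (size 4, align 4) → ends 32
ttl at 32 (size 22, align 2) → ends 54
pad 2 to align 4 for ack
ack at 56 (size 4, align 4) → ends 60
g at 60 (size 1, align 1) → ends 61
pad 3 to align 4 for checksum
checksum at 64 (size 4, align 4) → ends 68
c at 68 (size 1, align 1) → ends 69
tail pad 3 to reach multiple of 4
total 72 bytes, alignment 4
— Entry2 —
a at 0 (size 4, align 4) → ends 4
g at 4 (size 1, align 1) → ends 5
pad 3 to align 4 for checksum
checksum at 8 (size 4, align 4) → ends 12
ttl at 12 (size 22, align 2) → ends 34
d at 34 (size 2, align 2) → ends 36
seq at 36 (size 16, align 4) → ends 52
magic at 52 (size 2, align 2) → ends 54
window at 54 (size 2, align 2) → ends 56
proto at 56 (size 4, align 4) → ends 60
ack at 60 (size 4, align 4) → ends 64
c at 64 (size 1, align 1) → ends 65
tail pad 3 to reach multiple of 4
total 68 bytes, alignment 4
72 − 68 = 4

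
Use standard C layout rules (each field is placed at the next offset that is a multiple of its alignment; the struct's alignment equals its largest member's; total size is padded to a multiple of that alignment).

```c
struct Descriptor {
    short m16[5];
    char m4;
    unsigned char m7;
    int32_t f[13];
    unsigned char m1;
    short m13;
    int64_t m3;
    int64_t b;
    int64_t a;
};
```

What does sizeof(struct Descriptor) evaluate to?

m16 at 0 (size 10, align 2) → ends 10
m4 at 10 (size 1, align 1) → ends 11
m7 at 11 (size 1, align 1) → ends 12
f at 12 (size 52, align 4) → ends 64
m1 at 64 (size 1, align 1) → ends 65
pad 1 to align 2 for m13
m13 at 66 (size 2, align 2) → ends 68
pad 4 to align 8 for m3
m3 at 72 (size 8, align 8) → ends 80
b at 80 (size 8, align 8) → ends 88
a at 88 (size 8, align 8) → ends 96
total 96 bytes, alignment 8

96 bytes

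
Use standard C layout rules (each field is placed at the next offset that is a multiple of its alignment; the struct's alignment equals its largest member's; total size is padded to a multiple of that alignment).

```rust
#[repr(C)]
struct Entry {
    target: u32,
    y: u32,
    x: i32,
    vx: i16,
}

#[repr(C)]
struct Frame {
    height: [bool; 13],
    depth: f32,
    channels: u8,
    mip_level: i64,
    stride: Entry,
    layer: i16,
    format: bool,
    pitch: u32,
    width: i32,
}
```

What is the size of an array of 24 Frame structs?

1536

Entry: @0: target [4B, align 4] → 4; @4: y [4B, align 4] → 8; @8: x [4B, align 4] → 12; @12: vx [2B, align 2] → 14; +2 tail pad (align 4); size 16, align 4
@0: height [13B, align 1] → 13
+3 pad (align 4)
@16: depth [4B, align 4] → 20
@20: channels [1B, align 1] → 21
+3 pad (align 8)
@24: mip_level [8B, align 8] → 32
@32: stride [16B, align 4] → 48
@48: layer [2B, align 2] → 50
@50: format [1B, align 1] → 51
+1 pad (align 4)
@52: pitch [4B, align 4] → 56
@56: width [4B, align 4] → 60
+4 tail pad (align 8)
size 64, align 8
array of 24: 24 × 64 = 1536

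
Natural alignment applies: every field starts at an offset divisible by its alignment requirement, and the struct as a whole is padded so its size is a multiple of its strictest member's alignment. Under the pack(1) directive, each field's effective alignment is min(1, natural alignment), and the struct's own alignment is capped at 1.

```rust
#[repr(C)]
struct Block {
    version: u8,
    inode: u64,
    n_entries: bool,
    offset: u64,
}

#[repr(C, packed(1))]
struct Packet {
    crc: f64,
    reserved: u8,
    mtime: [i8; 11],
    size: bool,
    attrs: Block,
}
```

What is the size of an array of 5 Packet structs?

265

Block: 0..1  version  (1B, 1-aligned); 1..8  -- padding (7B); 8..16  inode  (8B, 8-aligned); 16..17  n_entries  (1B, 1-aligned); 17..24  -- padding (7B); 24..32  offset  (8B, 8-aligned); sizeof = 32, alignof = 8
0..8  crc  (8B, 1-aligned)
8..9  reserved  (1B, 1-aligned)
9..20  mtime  (11B, 1-aligned)
20..21  size  (1B, 1-aligned)
21..53  attrs  (32B, 1-aligned)
sizeof = 53, alignof = 1
array of 5: 5 × 53 = 265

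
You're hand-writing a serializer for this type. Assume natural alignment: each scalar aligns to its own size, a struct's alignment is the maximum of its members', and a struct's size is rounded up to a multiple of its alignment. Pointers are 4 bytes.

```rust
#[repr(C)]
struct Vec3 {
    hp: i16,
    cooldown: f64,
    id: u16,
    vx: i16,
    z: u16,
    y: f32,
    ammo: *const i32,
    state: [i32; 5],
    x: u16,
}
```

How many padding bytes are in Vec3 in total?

0..2  hp  (2B, 2-aligned)
2..8  -- padding (6B)
8..16  cooldown  (8B, 8-aligned)
16..18  id  (2B, 2-aligned)
18..20  vx  (2B, 2-aligned)
20..22  z  (2B, 2-aligned)
22..24  -- padding (2B)
24..28  y  (4B, 4-aligned)
28..32  ammo  (4B, 4-aligned)
32..52  state  (20B, 4-aligned)
52..54  x  (2B, 2-aligned)
54..56  -- tail padding (2B)
sizeof = 56, alignof = 8
data bytes 46, size 56 → padding 10

10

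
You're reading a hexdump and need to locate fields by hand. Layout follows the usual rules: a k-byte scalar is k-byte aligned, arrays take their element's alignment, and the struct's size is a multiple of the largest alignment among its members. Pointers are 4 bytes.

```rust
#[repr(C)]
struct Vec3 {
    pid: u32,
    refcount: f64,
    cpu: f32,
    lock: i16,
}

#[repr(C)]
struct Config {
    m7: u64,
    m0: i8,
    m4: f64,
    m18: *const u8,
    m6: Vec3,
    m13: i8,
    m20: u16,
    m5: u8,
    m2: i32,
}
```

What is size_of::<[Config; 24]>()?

1728

Vec3: @0: pid [4B, align 4] → 4; +4 pad (align 8); @8: refcount [8B, align 8] → 16; @16: cpu [4B, align 4] → 20; @20: lock [2B, align 2] → 22; +2 tail pad (align 8); size 24, align 8
@0: m7 [8B, align 8] → 8
@8: m0 [1B, align 1] → 9
+7 pad (align 8)
@16: m4 [8B, align 8] → 24
@24: m18 [4B, align 4] → 28
+4 pad (align 8)
@32: m6 [24B, align 8] → 56
@56: m13 [1B, align 1] → 57
+1 pad (align 2)
@58: m20 [2B, align 2] → 60
@60: m5 [1B, align 1] → 61
+3 pad (align 4)
@64: m2 [4B, align 4] → 68
+4 tail pad (align 8)
size 72, align 8
array of 24: 24 × 72 = 1728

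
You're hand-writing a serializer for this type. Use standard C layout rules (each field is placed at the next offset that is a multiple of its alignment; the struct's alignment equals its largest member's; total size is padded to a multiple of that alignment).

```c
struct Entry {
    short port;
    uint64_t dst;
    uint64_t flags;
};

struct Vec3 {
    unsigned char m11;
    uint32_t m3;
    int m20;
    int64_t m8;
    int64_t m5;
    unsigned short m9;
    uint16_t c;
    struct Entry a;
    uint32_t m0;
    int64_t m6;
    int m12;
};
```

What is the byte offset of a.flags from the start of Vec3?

Entry: port at 0 (size 2, align 2) → ends 2; pad 6 to align 8 for dst; dst at 8 (size 8, align 8) → ends 16; flags at 16 (size 8, align 8) → ends 24; total 24 bytes, alignment 8
m11 at 0 (size 1, align 1) → ends 1
pad 3 to align 4 for m3
m3 at 4 (size 4, align 4) → ends 8
m20 at 8 (size 4, align 4) → ends 12
pad 4 to align 8 for m8
m8 at 16 (size 8, align 8) → ends 24
m5 at 24 (size 8, align 8) → ends 32
m9 at 32 (size 2, align 2) → ends 34
c at 34 (size 2, align 2) → ends 36
pad 4 to align 8 for a
a at 40 (size 24, align 8) → ends 64
within Entry: flags at 16
40 + 16 = 56

56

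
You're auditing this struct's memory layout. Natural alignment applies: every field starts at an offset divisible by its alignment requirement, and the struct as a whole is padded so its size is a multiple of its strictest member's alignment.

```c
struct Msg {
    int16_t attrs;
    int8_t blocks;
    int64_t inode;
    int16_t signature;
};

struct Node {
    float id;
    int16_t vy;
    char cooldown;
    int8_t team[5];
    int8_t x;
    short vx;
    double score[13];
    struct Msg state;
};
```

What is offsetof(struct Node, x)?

Msg: @0: attrs [2B, align 2] → 2; @2: blocks [1B, align 1] → 3; +5 pad (align 8); @8: inode [8B, align 8] → 16; @16: signature [2B, align 2] → 18; +6 tail pad (align 8); size 24, align 8
@0: id [4B, align 4] → 4
@4: vy [2B, align 2] → 6
@6: cooldown [1B, align 1] → 7
@7: team [5B, align 1] → 12
@12: x [1B, align 1] → 13

12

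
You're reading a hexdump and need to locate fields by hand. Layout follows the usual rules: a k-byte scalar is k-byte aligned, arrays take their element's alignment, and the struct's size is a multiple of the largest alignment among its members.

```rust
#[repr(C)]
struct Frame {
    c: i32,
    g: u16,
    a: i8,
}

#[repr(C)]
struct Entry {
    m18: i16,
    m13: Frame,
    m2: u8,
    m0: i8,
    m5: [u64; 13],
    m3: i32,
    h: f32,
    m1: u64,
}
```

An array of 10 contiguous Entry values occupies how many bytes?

Frame: @0: c [4B, align 4] → 4; @4: g [2B, align 2] → 6; @6: a [1B, align 1] → 7; +1 tail pad (align 4); size 8, align 4
@0: m18 [2B, align 2] → 2
+2 pad (align 4)
@4: m13 [8B, align 4] → 12
@12: m2 [1B, align 1] → 13
@13: m0 [1B, align 1] → 14
+2 pad (align 8)
@16: m5 [104B, align 8] → 120
@120: m3 [4B, align 4] → 124
@124: h [4B, align 4] → 128
@128: m1 [8B, align 8] → 136
size 136, align 8
array of 10: 10 × 136 = 1360

1360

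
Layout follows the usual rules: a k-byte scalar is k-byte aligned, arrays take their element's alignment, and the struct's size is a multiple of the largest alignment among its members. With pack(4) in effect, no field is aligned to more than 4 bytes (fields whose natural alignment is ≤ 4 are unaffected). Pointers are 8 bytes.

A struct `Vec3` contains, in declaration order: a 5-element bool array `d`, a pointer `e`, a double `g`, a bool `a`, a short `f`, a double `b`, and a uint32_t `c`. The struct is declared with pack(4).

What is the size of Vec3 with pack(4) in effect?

@0: d [5B, align 1] → 5
+3 pad (align 4)
@8: e [8B, align 4] → 16
@16: g [8B, align 4] → 24
@24: a [1B, align 1] → 25
+1 pad (align 2)
@26: f [2B, align 2] → 28
@28: b [8B, align 4] → 36
@36: c [4B, align 4] → 40
size 40, align 4

40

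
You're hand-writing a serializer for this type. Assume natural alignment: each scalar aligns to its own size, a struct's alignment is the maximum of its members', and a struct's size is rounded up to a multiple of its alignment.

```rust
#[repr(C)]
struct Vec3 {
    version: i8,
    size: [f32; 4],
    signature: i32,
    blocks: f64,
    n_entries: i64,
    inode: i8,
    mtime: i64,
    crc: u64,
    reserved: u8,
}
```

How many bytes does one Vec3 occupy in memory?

72

0..1  version  (1B, 1-aligned)
1..4  -- padding (3B)
4..20  size  (16B, 4-aligned)
20..24  signature  (4B, 4-aligned)
24..32  blocks  (8B, 8-aligned)
32..40  n_entries  (8B, 8-aligned)
40..41  inode  (1B, 1-aligned)
41..48  -- padding (7B)
48..56  mtime  (8B, 8-aligned)
56..64  crc  (8B, 8-aligned)
64..65  reserved  (1B, 1-aligned)
65..72  -- tail padding (7B)
sizeof = 72, alignof = 8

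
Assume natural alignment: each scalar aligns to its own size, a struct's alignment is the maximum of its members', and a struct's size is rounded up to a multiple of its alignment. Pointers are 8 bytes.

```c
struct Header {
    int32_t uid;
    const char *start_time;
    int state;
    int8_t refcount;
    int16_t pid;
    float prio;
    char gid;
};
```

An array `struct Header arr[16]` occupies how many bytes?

@0: uid [4B, align 4] → 4
+4 pad (align 8)
@8: start_time [8B, align 8] → 16
@16: state [4B, align 4] → 20
@20: refcount [1B, align 1] → 21
+1 pad (align 2)
@22: pid [2B, align 2] → 24
@24: prio [4B, align 4] → 28
@28: gid [1B, align 1] → 29
+3 tail pad (align 8)
size 32, align 8
array of 16: 16 × 32 = 512

512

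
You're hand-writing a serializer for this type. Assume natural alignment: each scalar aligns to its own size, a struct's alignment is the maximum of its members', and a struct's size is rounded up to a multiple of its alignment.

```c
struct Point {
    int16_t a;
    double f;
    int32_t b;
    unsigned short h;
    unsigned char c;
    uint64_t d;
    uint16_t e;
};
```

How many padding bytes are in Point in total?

@0: a [2B, align 2] → 2
+6 pad (align 8)
@8: f [8B, align 8] → 16
@16: b [4B, align 4] → 20
@20: h [2B, align 2] → 22
@22: c [1B, align 1] → 23
+1 pad (align 8)
@24: d [8B, align 8] → 32
@32: e [2B, align 2] → 34
+6 tail pad (align 8)
size 40, align 8
data bytes 27, size 40 → padding 13

13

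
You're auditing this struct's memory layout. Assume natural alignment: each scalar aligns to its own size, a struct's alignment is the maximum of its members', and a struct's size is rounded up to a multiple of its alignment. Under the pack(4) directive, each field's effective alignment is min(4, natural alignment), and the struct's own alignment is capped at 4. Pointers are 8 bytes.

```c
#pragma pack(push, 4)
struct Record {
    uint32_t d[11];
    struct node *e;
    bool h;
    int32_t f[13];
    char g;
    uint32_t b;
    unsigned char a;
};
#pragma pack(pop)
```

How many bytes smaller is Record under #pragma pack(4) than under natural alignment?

8

natural layout:
  @0: d [44B, align 4] → 44
  +4 pad (align 8)
  @48: e [8B, align 8] → 56
  @56: h [1B, align 1] → 57
  +3 pad (align 4)
  @60: f [52B, align 4] → 112
  @112: g [1B, align 1] → 113
  +3 pad (align 4)
  @116: b [4B, align 4] → 120
  @120: a [1B, align 1] → 121
  +7 tail pad (align 8)
  size 128, align 8
packed(4) layout:
  @0: d [44B, align 4] → 44
  @44: e [8B, align 4] → 52
  @52: h [1B, align 1] → 53
  +3 pad (align 4)
  @56: f [52B, align 4] → 108
  @108: g [1B, align 1] → 109
  +3 pad (align 4)
  @112: b [4B, align 4] → 116
  @116: a [1B, align 1] → 117
  +3 tail pad (align 4)
  size 120, align 4
128 − 120 = 8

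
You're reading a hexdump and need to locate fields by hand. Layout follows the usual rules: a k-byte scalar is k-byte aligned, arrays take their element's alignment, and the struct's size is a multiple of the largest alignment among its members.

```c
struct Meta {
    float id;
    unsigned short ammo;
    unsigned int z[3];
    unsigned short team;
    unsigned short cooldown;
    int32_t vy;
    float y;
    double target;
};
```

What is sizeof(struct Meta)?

id at 0 (size 4, align 4) → ends 4
ammo at 4 (size 2, align 2) → ends 6
pad 2 to align 4 for z
z at 8 (size 12, align 4) → ends 20
team at 20 (size 2, align 2) → ends 22
cooldown at 22 (size 2, align 2) → ends 24
vy at 24 (size 4, align 4) → ends 28
y at 28 (size 4, align 4) → ends 32
target at 32 (size 8, align 8) → ends 40
total 40 bytes, alignment 8

40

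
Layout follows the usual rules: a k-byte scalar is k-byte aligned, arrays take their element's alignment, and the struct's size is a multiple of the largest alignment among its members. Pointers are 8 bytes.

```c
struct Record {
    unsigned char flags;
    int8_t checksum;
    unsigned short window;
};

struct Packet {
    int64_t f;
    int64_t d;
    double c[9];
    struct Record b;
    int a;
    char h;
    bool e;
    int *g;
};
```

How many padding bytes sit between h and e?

Record: flags at 0 (size 1, align 1) → ends 1; checksum at 1 (size 1, align 1) → ends 2; window at 2 (size 2, align 2) → ends 4; total 4 bytes, alignment 2
f at 0 (size 8, align 8) → ends 8
d at 8 (size 8, align 8) → ends 16
c at 16 (size 72, align 8) → ends 88
b at 88 (size 4, align 2) → ends 92
a at 92 (size 4, align 4) → ends 96
h at 96 (size 1, align 1) → ends 97
e at 97 (size 1, align 1) → ends 98

0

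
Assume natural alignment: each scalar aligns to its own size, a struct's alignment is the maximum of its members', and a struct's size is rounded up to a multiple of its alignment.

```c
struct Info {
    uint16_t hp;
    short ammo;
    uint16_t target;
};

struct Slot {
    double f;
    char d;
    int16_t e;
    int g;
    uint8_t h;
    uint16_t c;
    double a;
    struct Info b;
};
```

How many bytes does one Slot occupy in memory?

40 bytes

Info: @0: hp [2B, align 2] → 2; @2: ammo [2B, align 2] → 4; @4: target [2B, align 2] → 6; size 6, align 2
@0: f [8B, align 8] → 8
@8: d [1B, align 1] → 9
+1 pad (align 2)
@10: e [2B, align 2] → 12
@12: g [4B, align 4] → 16
@16: h [1B, align 1] → 17
+1 pad (align 2)
@18: c [2B, align 2] → 20
+4 pad (align 8)
@24: a [8B, align 8] → 32
@32: b [6B, align 2] → 38
+2 tail pad (align 8)
size 40, align 8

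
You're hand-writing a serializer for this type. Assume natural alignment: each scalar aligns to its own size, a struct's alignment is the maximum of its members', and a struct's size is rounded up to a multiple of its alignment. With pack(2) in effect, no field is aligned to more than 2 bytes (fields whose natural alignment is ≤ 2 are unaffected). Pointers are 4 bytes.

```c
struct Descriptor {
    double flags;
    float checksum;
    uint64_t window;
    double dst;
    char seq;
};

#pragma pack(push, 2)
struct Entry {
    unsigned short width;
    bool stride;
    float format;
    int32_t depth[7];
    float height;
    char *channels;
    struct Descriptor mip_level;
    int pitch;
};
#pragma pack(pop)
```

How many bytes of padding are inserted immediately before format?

1

Descriptor: 0..8  flags  (8B, 8-aligned); 8..12  checksum  (4B, 4-aligned); 12..16  -- padding (4B); 16..24  window  (8B, 8-aligned); 24..32  dst  (8B, 8-aligned); 32..33  seq  (1B, 1-aligned); 33..40  -- tail padding (7B); sizeof = 40, alignof = 8
0..2  width  (2B, 2-aligned)
2..3  stride  (1B, 1-aligned)
3..4  -- padding (1B)
4..8  format  (4B, 2-aligned)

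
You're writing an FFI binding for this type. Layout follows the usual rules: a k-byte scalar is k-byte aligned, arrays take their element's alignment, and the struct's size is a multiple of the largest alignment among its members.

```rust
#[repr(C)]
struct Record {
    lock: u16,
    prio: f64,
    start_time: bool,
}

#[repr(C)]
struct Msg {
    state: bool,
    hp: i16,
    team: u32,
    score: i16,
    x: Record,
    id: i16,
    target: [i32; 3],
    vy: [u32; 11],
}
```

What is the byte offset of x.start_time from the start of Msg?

Record: @0: lock [2B, align 2] → 2; +6 pad (align 8); @8: prio [8B, align 8] → 16; @16: start_time [1B, align 1] → 17; +7 tail pad (align 8); size 24, align 8
@0: state [1B, align 1] → 1
+1 pad (align 2)
@2: hp [2B, align 2] → 4
@4: team [4B, align 4] → 8
@8: score [2B, align 2] → 10
+6 pad (align 8)
@16: x [24B, align 8] → 40
within Record: start_time at 16
16 + 16 = 32

32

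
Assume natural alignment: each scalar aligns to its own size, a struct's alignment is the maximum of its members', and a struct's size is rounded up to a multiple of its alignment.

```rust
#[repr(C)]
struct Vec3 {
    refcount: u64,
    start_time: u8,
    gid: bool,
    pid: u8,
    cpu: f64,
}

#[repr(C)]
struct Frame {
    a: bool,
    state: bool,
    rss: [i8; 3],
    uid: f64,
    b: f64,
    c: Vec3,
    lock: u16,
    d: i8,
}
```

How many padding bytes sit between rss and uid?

3

Vec3: @0: refcount [8B, align 8] → 8; @8: start_time [1B, align 1] → 9; @9: gid [1B, align 1] → 10; @10: pid [1B, align 1] → 11; +5 pad (align 8); @16: cpu [8B, align 8] → 24; size 24, align 8
@0: a [1B, align 1] → 1
@1: state [1B, align 1] → 2
@2: rss [3B, align 1] → 5
+3 pad (align 8)
@8: uid [8B, align 8] → 16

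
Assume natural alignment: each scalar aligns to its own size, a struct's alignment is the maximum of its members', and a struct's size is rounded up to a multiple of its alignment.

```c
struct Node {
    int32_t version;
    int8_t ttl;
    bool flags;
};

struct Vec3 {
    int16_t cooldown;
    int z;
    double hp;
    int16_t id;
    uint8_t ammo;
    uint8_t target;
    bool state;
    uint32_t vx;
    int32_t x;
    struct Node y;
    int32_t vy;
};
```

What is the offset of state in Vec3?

20

Node: version at 0 (size 4, align 4) → ends 4; ttl at 4 (size 1, align 1) → ends 5; flags at 5 (size 1, align 1) → ends 6; tail pad 2 to reach multiple of 4; total 8 bytes, alignment 4
cooldown at 0 (size 2, align 2) → ends 2
pad 2 to align 4 for z
z at 4 (size 4, align 4) → ends 8
hp at 8 (size 8, align 8) → ends 16
id at 16 (size 2, align 2) → ends 18
ammo at 18 (size 1, align 1) → ends 19
target at 19 (size 1, align 1) → ends 20
state at 20 (size 1, align 1) → ends 21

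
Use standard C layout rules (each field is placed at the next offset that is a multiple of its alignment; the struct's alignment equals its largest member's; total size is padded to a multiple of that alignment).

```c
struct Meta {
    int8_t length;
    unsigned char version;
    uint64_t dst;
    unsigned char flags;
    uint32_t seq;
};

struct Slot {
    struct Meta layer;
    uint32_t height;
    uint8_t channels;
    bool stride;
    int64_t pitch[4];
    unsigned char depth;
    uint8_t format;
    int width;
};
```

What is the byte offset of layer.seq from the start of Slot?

Meta: 0..1  length  (1B, 1-aligned); 1..2  version  (1B, 1-aligned); 2..8  -- padding (6B); 8..16  dst  (8B, 8-aligned); 16..17  flags  (1B, 1-aligned); 17..20  -- padding (3B); 20..24  seq  (4B, 4-aligned); sizeof = 24, alignof = 8
0..24  layer  (24B, 8-aligned)
within Meta: seq at 20
0 + 20 = 20

20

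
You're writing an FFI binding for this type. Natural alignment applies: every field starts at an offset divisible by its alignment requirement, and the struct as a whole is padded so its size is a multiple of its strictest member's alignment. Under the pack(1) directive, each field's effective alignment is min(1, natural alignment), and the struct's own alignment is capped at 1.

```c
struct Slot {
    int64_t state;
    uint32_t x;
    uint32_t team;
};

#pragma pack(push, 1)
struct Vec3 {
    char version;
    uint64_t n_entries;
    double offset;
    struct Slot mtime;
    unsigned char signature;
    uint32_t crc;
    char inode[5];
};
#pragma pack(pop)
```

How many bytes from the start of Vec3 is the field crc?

34

Slot: @0: state [8B, align 8] → 8; @8: x [4B, align 4] → 12; @12: team [4B, align 4] → 16; size 16, align 8
@0: version [1B, align 1] → 1
@1: n_entries [8B, align 1] → 9
@9: offset [8B, align 1] → 17
@17: mtime [16B, align 1] → 33
@33: signature [1B, align 1] → 34
@34: crc [4B, align 1] → 38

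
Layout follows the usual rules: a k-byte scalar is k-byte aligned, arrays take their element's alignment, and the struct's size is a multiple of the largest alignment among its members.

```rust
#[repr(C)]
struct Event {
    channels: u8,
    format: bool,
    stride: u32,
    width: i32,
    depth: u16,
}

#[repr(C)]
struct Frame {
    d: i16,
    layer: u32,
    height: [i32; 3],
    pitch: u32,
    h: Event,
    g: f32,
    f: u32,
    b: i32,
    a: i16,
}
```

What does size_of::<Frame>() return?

56

Event: @0: channels [1B, align 1] → 1; @1: format [1B, align 1] → 2; +2 pad (align 4); @4: stride [4B, align 4] → 8; @8: width [4B, align 4] → 12; @12: depth [2B, align 2] → 14; +2 tail pad (align 4); size 16, align 4
@0: d [2B, align 2] → 2
+2 pad (align 4)
@4: layer [4B, align 4] → 8
@8: height [12B, align 4] → 20
@20: pitch [4B, align 4] → 24
@24: h [16B, align 4] → 40
@40: g [4B, align 4] → 44
@44: f [4B, align 4] → 48
@48: b [4B, align 4] → 52
@52: a [2B, align 2] → 54
+2 tail pad (align 4)
size 56, align 4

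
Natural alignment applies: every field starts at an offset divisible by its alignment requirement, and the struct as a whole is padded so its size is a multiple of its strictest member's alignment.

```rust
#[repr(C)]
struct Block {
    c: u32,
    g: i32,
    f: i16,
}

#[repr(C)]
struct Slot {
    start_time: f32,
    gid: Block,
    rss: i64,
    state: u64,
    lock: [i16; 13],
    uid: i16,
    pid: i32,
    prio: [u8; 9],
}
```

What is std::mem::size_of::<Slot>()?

Block: @0: c [4B, align 4] → 4; @4: g [4B, align 4] → 8; @8: f [2B, align 2] → 10; +2 tail pad (align 4); size 12, align 4
@0: start_time [4B, align 4] → 4
@4: gid [12B, align 4] → 16
@16: rss [8B, align 8] → 24
@24: state [8B, align 8] → 32
@32: lock [26B, align 2] → 58
@58: uid [2B, align 2] → 60
@60: pid [4B, align 4] → 64
@64: prio [9B, align 1] → 73
+7 tail pad (align 8)
size 80, align 8

80 bytes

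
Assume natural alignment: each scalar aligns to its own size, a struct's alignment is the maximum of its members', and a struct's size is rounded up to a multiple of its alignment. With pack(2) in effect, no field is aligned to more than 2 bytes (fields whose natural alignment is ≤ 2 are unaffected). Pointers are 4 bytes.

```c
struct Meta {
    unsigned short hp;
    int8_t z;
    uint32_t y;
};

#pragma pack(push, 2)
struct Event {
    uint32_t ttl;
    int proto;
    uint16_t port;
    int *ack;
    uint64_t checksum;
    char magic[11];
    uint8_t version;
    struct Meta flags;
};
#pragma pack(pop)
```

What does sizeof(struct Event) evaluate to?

42

Meta: 0..2  hp  (2B, 2-aligned); 2..3  z  (1B, 1-aligned); 3..4  -- padding (1B); 4..8  y  (4B, 4-aligned); sizeof = 8, alignof = 4
0..4  ttl  (4B, 2-aligned)
4..8  proto  (4B, 2-aligned)
8..10  port  (2B, 2-aligned)
10..14  ack  (4B, 2-aligned)
14..22  checksum  (8B, 2-aligned)
22..33  magic  (11B, 1-aligned)
33..34  version  (1B, 1-aligned)
34..42  flags  (8B, 2-aligned)
sizeof = 42, alignof = 2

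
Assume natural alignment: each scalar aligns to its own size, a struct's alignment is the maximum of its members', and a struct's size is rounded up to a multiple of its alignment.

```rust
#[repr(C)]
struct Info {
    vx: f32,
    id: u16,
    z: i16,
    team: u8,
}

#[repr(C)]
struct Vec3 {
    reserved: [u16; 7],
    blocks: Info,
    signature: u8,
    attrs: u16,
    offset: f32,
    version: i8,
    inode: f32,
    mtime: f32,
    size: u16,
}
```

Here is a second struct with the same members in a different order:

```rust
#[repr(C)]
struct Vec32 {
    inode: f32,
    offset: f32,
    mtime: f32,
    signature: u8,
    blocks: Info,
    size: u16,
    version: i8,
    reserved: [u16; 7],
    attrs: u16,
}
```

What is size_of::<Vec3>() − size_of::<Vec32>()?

Info: vx at 0 (size 4, align 4) → ends 4; id at 4 (size 2, align 2) → ends 6; z at 6 (size 2, align 2) → ends 8; team at 8 (size 1, align 1) → ends 9; tail pad 3 to reach multiple of 4; total 12 bytes, alignment 4
reserved at 0 (size 14, align 2) → ends 14
pad 2 to align 4 for blocks
blocks at 16 (size 12, align 4) → ends 28
signature at 28 (size 1, align 1) → ends 29
pad 1 to align 2 for attrs
attrs at 30 (size 2, align 2) → ends 32
offset at 32 (size 4, align 4) → ends 36
version at 36 (size 1, align 1) → ends 37
pad 3 to align 4 for inode
inode at 40 (size 4, align 4) → ends 44
mtime at 44 (size 4, align 4) → ends 48
size at 48 (size 2, align 2) → ends 50
tail pad 2 to reach multiple of 4
total 52 bytes, alignment 4
— Vec32 —
inode at 0 (size 4, align 4) → ends 4
offset at 4 (size 4, align 4) → ends 8
mtime at 8 (size 4, align 4) → ends 12
signature at 12 (size 1, align 1) → ends 13
pad 3 to align 4 for blocks
blocks at 16 (size 12, align 4) → ends 28
size at 28 (size 2, align 2) → ends 30
version at 30 (size 1, align 1) → ends 31
pad 1 to align 2 for reserved
reserved at 32 (size 14, align 2) → ends 46
attrs at 46 (size 2, align 2) → ends 48
total 48 bytes, alignment 4
52 − 48 = 4

4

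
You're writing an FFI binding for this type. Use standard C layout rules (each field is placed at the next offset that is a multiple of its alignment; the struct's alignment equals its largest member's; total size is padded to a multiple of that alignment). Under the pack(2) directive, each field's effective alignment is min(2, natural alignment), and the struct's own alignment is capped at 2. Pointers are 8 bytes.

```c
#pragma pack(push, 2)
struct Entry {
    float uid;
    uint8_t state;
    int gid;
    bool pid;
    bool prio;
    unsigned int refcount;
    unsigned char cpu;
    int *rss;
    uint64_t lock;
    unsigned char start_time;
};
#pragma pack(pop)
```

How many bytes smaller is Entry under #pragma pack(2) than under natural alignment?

12

natural layout:
  0..4  uid  (4B, 4-aligned)
  4..5  state  (1B, 1-aligned)
  5..8  -- padding (3B)
  8..12  gid  (4B, 4-aligned)
  12..13  pid  (1B, 1-aligned)
  13..14  prio  (1B, 1-aligned)
  14..16  -- padding (2B)
  16..20  refcount  (4B, 4-aligned)
  20..21  cpu  (1B, 1-aligned)
  21..24  -- padding (3B)
  24..32  rss  (8B, 8-aligned)
  32..40  lock  (8B, 8-aligned)
  40..41  start_time  (1B, 1-aligned)
  41..48  -- tail padding (7B)
  sizeof = 48, alignof = 8
packed(2) layout:
  0..4  uid  (4B, 2-aligned)
  4..5  state  (1B, 1-aligned)
  5..6  -- padding (1B)
  6..10  gid  (4B, 2-aligned)
  10..11  pid  (1B, 1-aligned)
  11..12  prio  (1B, 1-aligned)
  12..16  refcount  (4B, 2-aligned)
  16..17  cpu  (1B, 1-aligned)
  17..18  -- padding (1B)
  18..26  rss  (8B, 2-aligned)
  26..34  lock  (8B, 2-aligned)
  34..35  start_time  (1B, 1-aligned)
  35..36  -- tail padding (1B)
  sizeof = 36, alignof = 2
48 − 36 = 12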